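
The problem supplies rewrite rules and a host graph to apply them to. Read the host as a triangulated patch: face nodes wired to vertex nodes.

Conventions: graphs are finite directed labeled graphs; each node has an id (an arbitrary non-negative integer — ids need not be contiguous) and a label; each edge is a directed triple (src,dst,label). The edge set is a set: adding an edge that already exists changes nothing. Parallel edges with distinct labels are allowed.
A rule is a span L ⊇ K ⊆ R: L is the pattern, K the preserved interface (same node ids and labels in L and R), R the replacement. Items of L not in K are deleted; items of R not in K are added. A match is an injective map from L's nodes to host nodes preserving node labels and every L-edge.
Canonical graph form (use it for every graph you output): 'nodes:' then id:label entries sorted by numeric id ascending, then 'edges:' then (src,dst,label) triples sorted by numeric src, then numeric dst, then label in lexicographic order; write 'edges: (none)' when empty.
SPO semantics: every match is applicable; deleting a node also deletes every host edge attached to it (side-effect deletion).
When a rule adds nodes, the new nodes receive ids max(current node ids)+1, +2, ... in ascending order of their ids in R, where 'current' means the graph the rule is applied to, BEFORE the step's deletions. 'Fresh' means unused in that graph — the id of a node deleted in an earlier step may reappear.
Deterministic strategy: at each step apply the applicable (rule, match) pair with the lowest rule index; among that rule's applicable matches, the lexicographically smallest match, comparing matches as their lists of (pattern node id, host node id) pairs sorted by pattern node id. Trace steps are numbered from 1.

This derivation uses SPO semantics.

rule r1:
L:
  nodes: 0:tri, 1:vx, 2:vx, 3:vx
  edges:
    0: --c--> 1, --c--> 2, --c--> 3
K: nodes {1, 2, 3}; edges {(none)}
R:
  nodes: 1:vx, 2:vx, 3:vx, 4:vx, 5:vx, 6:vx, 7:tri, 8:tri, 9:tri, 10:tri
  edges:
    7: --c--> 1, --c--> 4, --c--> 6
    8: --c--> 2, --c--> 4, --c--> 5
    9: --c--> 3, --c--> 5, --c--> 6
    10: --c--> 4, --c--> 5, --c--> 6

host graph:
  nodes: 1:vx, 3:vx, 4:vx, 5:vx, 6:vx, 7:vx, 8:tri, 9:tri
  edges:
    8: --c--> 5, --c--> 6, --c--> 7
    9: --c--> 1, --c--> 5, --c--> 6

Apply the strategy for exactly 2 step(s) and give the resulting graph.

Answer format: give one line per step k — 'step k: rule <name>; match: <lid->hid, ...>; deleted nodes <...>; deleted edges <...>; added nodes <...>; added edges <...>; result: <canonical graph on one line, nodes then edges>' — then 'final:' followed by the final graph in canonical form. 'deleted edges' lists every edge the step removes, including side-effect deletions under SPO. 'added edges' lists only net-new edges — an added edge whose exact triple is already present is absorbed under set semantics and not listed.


step 1: rule r1; match: 0->8, 1->5, 2->6, 3->7; deleted nodes 8; deleted edges (8,5,c); (8,6,c); (8,7,c); added nodes 10, 11, 12, 13, 14, 15, 16; added edges (13,5,c); (13,10,c); (13,12,c); (14,6,c); (14,10,c); (14,11,c); (15,7,c); (15,11,c); (15,12,c); (16,10,c); (16,11,c); (16,12,c); result: nodes: 1:vx, 3:vx, 4:vx, 5:vx, 6:vx, 7:vx, 9:tri, 10:vx, 11:vx, 12:vx, 13:tri, 14:tri, 15:tri, 16:tri edges: (9,1,c); (9,5,c); (9,6,c); (13,5,c); (13,10,c); (13,12,c); (14,6,c); (14,10,c); (14,11,c); (15,7,c); (15,11,c); (15,12,c); (16,10,c); (16,11,c); (16,12,c)
step 2: rule r1; match: 0->9, 1->1, 2->5, 3->6; deleted nodes 9; deleted edges (9,1,c); (9,5,c); (9,6,c); added nodes 17, 18, 19, 20, 21, 22, 23; added edges (20,1,c); (20,17,c); (20,19,c); (21,5,c); (21,17,c); (21,18,c); (22,6,c); (22,18,c); (22,19,c); (23,17,c); (23,18,c); (23,19,c); result: nodes: 1:vx, 3:vx, 4:vx, 5:vx, 6:vx, 7:vx, 10:vx, 11:vx, 12:vx, 13:tri, 14:tri, 15:tri, 16:tri, 17:vx, 18:vx, 19:vx, 20:tri, 21:tri, 22:tri, 23:tri edges: (13,5,c); (13,10,c); (13,12,c); (14,6,c); (14,10,c); (14,11,c); (15,7,c); (15,11,c); (15,12,c); (16,10,c); (16,11,c); (16,12,c); (20,1,c); (20,17,c); (20,19,c); (21,5,c); (21,17,c); (21,18,c); (22,6,c); (22,18,c); (22,19,c); (23,17,c); (23,18,c); (23,19,c)
final:
nodes: 1:vx, 3:vx, 4:vx, 5:vx, 6:vx, 7:vx, 10:vx, 11:vx, 12:vx, 13:tri, 14:tri, 15:tri, 16:tri, 17:vx, 18:vx, 19:vx, 20:tri, 21:tri, 22:tri, 23:tri
edges: (13,5,c); (13,10,c); (13,12,c); (14,6,c); (14,10,c); (14,11,c); (15,7,c); (15,11,c); (15,12,c); (16,10,c); (16,11,c); (16,12,c); (20,1,c); (20,17,c); (20,19,c); (21,5,c); (21,17,c); (21,18,c); (22,6,c); (22,18,c); (22,19,c); (23,17,c); (23,18,c); (23,19,c)


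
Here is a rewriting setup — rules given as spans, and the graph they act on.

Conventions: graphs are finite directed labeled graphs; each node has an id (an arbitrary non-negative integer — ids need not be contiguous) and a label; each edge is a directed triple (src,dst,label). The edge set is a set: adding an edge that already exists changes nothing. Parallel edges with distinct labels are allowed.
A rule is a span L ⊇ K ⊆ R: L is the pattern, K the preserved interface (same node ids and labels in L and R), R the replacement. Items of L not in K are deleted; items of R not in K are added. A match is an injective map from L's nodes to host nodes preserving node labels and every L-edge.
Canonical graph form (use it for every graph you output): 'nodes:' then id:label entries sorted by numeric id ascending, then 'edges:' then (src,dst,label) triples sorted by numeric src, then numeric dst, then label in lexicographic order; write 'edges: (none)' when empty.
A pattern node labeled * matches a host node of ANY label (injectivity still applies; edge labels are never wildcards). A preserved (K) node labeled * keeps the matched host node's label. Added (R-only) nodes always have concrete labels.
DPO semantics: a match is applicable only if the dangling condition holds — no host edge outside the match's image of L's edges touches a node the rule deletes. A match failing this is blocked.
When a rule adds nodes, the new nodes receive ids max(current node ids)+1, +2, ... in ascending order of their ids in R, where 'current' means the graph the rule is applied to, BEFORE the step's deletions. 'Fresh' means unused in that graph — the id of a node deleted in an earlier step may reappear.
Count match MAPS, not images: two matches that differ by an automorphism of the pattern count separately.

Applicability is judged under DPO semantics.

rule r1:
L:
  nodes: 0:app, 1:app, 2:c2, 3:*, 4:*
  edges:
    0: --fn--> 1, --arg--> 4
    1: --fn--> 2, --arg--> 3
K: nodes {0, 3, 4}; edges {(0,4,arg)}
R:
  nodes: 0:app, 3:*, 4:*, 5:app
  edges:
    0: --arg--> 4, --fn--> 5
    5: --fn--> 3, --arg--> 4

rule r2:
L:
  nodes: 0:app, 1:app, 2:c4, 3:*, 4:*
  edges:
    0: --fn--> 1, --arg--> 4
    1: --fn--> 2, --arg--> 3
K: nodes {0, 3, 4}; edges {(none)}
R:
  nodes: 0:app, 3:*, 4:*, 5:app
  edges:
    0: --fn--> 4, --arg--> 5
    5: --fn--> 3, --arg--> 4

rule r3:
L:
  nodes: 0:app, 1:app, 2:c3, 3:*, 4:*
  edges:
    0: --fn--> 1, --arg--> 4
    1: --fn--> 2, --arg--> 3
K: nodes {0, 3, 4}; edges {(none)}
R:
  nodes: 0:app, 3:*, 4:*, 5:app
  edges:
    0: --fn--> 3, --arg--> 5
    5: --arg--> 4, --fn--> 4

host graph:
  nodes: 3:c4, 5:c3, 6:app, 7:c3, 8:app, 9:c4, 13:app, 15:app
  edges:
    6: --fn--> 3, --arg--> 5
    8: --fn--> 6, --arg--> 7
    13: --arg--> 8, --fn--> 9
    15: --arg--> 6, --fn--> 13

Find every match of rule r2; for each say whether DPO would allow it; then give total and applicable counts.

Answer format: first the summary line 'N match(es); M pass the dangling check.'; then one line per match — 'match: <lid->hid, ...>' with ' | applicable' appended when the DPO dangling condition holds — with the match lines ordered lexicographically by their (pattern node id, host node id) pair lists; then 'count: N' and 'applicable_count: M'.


2 match(es); 1 pass the dangling check.
match: 0->8, 1->6, 2->3, 3->5, 4->7
match: 0->15, 1->13, 2->9, 3->8, 4->6 | applicable
count: 2
applicable_count: 1


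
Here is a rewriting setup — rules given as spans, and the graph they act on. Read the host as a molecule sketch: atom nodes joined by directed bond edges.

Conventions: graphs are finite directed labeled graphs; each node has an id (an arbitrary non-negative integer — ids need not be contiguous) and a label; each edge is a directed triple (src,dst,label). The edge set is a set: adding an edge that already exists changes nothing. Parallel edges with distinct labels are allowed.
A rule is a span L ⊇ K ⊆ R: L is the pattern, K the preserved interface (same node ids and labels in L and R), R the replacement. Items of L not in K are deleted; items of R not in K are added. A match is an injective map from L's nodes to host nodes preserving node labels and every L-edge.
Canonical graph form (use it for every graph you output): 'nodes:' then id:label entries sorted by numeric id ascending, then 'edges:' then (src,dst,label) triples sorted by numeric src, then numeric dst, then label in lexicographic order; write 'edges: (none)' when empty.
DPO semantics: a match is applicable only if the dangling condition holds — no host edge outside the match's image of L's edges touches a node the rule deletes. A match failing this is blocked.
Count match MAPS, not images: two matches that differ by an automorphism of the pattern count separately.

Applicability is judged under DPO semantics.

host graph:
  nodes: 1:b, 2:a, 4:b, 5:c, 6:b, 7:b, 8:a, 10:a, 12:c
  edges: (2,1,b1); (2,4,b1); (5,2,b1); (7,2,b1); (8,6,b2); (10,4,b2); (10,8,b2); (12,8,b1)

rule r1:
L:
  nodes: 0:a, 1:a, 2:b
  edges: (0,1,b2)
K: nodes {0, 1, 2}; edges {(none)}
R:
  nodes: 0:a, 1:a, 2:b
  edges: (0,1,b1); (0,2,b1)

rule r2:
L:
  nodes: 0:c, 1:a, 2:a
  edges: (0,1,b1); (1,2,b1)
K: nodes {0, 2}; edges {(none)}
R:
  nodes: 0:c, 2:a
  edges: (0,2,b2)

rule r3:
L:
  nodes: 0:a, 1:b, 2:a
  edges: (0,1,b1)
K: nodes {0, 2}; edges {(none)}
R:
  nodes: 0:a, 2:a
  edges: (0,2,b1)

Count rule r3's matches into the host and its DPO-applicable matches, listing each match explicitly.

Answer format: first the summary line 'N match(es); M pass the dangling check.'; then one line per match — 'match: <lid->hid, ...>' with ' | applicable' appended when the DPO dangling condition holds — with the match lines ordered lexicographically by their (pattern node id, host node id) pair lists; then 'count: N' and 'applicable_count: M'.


4 match(es); 2 pass the dangling check.
match: 0->2, 1->1, 2->8 | applicable
match: 0->2, 1->1, 2->10 | applicable
match: 0->2, 1->4, 2->8
match: 0->2, 1->4, 2->10
count: 4
applicable_count: 2


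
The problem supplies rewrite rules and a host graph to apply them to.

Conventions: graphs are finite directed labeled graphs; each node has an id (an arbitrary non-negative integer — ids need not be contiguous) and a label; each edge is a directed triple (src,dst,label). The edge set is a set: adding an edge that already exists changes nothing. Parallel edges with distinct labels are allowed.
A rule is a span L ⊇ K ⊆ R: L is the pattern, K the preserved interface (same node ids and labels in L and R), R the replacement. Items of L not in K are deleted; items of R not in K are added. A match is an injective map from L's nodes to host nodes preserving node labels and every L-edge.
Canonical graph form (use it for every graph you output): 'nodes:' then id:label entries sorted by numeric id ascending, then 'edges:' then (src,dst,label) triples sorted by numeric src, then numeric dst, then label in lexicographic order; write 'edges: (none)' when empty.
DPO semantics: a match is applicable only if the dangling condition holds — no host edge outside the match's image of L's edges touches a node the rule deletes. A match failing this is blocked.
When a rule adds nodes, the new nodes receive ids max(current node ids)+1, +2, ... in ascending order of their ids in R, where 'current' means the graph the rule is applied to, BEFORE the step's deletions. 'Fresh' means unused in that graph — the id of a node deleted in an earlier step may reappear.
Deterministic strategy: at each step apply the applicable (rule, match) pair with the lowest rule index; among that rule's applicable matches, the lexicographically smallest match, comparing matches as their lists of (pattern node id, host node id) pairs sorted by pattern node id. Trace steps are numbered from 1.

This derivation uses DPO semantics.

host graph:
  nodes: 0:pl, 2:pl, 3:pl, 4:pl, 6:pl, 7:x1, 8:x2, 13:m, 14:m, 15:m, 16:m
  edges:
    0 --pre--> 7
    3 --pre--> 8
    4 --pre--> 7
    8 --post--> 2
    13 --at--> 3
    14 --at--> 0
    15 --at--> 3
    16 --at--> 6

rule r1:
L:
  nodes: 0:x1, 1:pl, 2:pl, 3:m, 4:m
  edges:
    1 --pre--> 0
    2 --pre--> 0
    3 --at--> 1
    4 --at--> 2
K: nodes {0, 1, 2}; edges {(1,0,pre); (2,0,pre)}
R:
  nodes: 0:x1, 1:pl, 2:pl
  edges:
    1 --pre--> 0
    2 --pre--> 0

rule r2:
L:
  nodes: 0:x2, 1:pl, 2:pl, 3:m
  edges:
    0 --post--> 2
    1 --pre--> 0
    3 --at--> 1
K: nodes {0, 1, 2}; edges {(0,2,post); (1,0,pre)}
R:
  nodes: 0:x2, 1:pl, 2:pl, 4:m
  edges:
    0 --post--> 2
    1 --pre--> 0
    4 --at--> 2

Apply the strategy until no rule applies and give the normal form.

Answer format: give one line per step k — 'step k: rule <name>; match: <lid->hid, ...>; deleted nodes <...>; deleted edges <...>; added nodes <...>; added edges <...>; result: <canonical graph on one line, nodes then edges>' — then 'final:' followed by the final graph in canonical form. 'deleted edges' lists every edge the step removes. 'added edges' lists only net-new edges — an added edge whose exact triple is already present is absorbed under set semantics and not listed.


step 1: rule r2; match: 0->8, 1->3, 2->2, 3->13; deleted nodes 13; deleted edges (13,3,at); added nodes 17; added edges (17,2,at); result: nodes: 0:pl, 2:pl, 3:pl, 4:pl, 6:pl, 7:x1, 8:x2, 14:m, 15:m, 16:m, 17:m edges: (0,7,pre); (3,8,pre); (4,7,pre); (8,2,post); (14,0,at); (15,3,at); (16,6,at); (17,2,at)
step 2: rule r2; match: 0->8, 1->3, 2->2, 3->15; deleted nodes 15; deleted edges (15,3,at); added nodes 18; added edges (18,2,at); result: nodes: 0:pl, 2:pl, 3:pl, 4:pl, 6:pl, 7:x1, 8:x2, 14:m, 16:m, 17:m, 18:m edges: (0,7,pre); (3,8,pre); (4,7,pre); (8,2,post); (14,0,at); (16,6,at); (17,2,at); (18,2,at)
final:
nodes: 0:pl, 2:pl, 3:pl, 4:pl, 6:pl, 7:x1, 8:x2, 14:m, 16:m, 17:m, 18:m
edges: (0,7,pre); (3,8,pre); (4,7,pre); (8,2,post); (14,0,at); (16,6,at); (17,2,at); (18,2,at)


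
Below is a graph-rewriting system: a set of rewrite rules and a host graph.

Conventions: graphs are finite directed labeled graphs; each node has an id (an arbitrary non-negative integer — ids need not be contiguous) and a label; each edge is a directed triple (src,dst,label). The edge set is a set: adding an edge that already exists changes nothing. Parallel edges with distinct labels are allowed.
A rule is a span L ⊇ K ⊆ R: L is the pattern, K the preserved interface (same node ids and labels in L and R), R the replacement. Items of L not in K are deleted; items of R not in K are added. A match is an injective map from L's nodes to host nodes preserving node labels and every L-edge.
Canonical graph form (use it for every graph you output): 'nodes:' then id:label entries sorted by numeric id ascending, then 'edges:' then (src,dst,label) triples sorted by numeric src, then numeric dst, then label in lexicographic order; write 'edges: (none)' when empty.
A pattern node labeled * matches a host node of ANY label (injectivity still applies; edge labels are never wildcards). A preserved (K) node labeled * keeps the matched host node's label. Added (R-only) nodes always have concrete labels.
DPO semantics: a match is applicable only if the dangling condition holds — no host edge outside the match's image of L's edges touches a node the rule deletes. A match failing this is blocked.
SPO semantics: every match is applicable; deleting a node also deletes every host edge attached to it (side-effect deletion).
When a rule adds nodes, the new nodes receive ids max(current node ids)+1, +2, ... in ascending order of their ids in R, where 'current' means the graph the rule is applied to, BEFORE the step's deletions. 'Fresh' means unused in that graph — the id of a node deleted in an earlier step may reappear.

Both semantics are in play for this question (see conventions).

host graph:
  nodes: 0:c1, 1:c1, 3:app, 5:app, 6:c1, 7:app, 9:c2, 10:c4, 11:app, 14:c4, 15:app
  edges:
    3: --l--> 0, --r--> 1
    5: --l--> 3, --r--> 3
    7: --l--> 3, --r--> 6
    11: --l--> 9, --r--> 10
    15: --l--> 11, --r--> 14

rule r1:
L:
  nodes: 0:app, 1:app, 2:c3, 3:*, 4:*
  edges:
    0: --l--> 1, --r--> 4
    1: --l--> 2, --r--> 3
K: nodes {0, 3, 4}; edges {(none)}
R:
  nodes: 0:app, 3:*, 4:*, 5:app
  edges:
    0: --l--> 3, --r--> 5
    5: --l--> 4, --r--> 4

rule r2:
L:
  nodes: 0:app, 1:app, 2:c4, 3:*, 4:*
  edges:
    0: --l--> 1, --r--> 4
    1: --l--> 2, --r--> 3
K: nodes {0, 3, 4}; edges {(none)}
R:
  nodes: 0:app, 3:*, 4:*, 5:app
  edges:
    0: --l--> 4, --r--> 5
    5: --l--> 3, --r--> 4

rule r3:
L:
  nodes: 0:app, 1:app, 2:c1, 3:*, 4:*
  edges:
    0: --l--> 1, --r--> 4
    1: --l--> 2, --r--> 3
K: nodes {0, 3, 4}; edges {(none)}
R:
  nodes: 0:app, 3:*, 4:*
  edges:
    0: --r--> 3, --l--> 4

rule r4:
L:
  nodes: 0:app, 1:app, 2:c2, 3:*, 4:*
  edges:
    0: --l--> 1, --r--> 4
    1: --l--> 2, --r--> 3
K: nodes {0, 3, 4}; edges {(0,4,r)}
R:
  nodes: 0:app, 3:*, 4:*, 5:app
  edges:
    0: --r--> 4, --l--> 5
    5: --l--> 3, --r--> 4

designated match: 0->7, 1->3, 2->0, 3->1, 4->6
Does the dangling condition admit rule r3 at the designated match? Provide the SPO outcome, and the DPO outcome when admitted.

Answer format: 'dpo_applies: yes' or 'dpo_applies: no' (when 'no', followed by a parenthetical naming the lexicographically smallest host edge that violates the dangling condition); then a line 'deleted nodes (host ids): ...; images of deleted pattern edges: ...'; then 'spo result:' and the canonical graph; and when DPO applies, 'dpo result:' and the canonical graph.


dpo_applies: no
(the rule deletes node 3, which keeps host edge (5,3,l) outside the match image — the dangling condition fails, DPO blocks; SPO proceeds and side-deletes such edges)
deleted nodes (host ids): 0, 3; images of deleted pattern edges: (3,0,l); (3,1,r); (7,3,l); (7,6,r)
spo result:
nodes: 1:c1, 5:app, 6:c1, 7:app, 9:c2, 10:c4, 11:app, 14:c4, 15:app
edges: (7,1,r); (7,6,l); (11,9,l); (11,10,r); (15,11,l); (15,14,r)


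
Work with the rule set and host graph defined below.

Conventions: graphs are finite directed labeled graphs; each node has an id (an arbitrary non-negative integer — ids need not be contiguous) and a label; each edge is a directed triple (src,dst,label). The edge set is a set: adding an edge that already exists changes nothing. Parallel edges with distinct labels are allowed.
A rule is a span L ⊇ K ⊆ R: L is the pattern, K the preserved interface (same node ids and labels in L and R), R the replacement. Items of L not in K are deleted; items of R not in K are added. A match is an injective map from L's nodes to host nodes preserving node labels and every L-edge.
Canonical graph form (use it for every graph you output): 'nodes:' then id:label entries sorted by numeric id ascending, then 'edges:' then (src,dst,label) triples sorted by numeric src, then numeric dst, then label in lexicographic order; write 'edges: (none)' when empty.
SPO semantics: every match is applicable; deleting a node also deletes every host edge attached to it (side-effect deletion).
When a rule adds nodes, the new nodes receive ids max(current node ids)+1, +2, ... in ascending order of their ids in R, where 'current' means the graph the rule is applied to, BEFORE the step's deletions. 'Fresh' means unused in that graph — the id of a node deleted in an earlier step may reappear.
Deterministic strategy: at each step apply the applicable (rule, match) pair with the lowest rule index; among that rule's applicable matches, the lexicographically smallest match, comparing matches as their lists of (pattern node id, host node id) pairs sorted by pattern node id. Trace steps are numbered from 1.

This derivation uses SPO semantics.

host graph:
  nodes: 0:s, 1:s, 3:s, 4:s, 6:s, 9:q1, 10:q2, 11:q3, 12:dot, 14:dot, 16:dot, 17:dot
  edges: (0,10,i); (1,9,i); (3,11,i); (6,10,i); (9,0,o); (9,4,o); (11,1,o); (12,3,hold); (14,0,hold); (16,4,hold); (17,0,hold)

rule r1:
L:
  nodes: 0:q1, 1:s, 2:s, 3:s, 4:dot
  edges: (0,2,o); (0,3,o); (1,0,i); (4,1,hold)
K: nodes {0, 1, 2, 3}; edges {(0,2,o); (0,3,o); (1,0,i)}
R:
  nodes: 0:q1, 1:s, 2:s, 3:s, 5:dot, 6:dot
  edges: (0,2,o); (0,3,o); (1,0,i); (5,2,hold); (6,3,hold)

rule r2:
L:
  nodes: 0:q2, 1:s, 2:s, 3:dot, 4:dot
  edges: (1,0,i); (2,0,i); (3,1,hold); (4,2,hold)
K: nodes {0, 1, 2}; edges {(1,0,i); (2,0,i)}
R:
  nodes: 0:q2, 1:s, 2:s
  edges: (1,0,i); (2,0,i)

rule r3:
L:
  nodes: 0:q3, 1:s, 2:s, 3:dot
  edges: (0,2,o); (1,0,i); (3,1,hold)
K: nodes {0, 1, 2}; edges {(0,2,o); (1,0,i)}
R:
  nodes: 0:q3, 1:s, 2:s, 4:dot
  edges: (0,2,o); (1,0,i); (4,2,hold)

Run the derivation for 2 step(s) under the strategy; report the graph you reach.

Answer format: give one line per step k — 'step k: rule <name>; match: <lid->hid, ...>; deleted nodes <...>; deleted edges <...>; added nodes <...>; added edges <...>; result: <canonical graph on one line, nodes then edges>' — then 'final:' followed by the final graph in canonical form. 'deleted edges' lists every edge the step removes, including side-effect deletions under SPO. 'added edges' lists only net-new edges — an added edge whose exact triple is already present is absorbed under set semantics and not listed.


step 1: rule r3; match: 0->11, 1->3, 2->1, 3->12; deleted nodes 12; deleted edges (12,3,hold); added nodes 18; added edges (18,1,hold); result: nodes: 0:s, 1:s, 3:s, 4:s, 6:s, 9:q1, 10:q2, 11:q3, 14:dot, 16:dot, 17:dot, 18:dot edges: (0,10,i); (1,9,i); (3,11,i); (6,10,i); (9,0,o); (9,4,o); (11,1,o); (14,0,hold); (16,4,hold); (17,0,hold); (18,1,hold)
step 2: rule r1; match: 0->9, 1->1, 2->0, 3->4, 4->18; deleted nodes 18; deleted edges (18,1,hold); added nodes 19, 20; added edges (19,0,hold); (20,4,hold); result: nodes: 0:s, 1:s, 3:s, 4:s, 6:s, 9:q1, 10:q2, 11:q3, 14:dot, 16:dot, 17:dot, 19:dot, 20:dot edges: (0,10,i); (1,9,i); (3,11,i); (6,10,i); (9,0,o); (9,4,o); (11,1,o); (14,0,hold); (16,4,hold); (17,0,hold); (19,0,hold); (20,4,hold)
final:
nodes: 0:s, 1:s, 3:s, 4:s, 6:s, 9:q1, 10:q2, 11:q3, 14:dot, 16:dot, 17:dot, 19:dot, 20:dot
edges: (0,10,i); (1,9,i); (3,11,i); (6,10,i); (9,0,o); (9,4,o); (11,1,o); (14,0,hold); (16,4,hold); (17,0,hold); (19,0,hold); (20,4,hold)


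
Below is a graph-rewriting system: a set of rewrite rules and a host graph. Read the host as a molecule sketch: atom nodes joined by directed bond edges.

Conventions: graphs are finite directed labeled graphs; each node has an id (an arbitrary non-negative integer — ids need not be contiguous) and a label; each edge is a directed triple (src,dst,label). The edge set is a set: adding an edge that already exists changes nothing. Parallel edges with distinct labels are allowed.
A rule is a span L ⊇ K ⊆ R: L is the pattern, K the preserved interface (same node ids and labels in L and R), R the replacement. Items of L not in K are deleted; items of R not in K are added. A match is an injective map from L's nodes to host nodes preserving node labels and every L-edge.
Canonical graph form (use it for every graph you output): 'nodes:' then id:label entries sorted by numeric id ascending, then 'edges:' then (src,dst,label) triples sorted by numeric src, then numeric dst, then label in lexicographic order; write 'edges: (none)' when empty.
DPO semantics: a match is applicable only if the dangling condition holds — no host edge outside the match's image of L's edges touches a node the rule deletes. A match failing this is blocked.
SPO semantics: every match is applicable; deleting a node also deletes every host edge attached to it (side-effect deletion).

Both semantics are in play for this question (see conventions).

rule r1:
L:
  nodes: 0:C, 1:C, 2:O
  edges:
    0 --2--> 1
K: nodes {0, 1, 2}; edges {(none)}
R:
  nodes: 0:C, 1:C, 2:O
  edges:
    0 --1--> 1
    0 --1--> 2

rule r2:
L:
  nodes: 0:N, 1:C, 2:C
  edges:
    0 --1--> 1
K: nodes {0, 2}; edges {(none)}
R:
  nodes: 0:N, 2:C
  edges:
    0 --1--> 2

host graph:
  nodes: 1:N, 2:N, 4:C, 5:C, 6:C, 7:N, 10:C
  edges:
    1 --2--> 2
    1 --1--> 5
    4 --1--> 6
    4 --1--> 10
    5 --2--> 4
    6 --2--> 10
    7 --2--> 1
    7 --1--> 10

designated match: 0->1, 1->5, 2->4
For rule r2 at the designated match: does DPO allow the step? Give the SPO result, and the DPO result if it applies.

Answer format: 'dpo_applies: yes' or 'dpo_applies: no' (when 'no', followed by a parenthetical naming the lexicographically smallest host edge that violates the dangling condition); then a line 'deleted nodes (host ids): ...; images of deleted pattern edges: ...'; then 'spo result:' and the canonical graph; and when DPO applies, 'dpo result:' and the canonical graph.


dpo_applies: no
(the rule deletes node 5, which keeps host edge (5,4,2) outside the match image — the dangling condition fails, DPO blocks; SPO proceeds and side-deletes such edges)
deleted nodes (host ids): 5; images of deleted pattern edges: (1,5,1)
spo result:
nodes: 1:N, 2:N, 4:C, 6:C, 7:N, 10:C
edges: (1,2,2); (1,4,1); (4,6,1); (4,10,1); (6,10,2); (7,1,2); (7,10,1)


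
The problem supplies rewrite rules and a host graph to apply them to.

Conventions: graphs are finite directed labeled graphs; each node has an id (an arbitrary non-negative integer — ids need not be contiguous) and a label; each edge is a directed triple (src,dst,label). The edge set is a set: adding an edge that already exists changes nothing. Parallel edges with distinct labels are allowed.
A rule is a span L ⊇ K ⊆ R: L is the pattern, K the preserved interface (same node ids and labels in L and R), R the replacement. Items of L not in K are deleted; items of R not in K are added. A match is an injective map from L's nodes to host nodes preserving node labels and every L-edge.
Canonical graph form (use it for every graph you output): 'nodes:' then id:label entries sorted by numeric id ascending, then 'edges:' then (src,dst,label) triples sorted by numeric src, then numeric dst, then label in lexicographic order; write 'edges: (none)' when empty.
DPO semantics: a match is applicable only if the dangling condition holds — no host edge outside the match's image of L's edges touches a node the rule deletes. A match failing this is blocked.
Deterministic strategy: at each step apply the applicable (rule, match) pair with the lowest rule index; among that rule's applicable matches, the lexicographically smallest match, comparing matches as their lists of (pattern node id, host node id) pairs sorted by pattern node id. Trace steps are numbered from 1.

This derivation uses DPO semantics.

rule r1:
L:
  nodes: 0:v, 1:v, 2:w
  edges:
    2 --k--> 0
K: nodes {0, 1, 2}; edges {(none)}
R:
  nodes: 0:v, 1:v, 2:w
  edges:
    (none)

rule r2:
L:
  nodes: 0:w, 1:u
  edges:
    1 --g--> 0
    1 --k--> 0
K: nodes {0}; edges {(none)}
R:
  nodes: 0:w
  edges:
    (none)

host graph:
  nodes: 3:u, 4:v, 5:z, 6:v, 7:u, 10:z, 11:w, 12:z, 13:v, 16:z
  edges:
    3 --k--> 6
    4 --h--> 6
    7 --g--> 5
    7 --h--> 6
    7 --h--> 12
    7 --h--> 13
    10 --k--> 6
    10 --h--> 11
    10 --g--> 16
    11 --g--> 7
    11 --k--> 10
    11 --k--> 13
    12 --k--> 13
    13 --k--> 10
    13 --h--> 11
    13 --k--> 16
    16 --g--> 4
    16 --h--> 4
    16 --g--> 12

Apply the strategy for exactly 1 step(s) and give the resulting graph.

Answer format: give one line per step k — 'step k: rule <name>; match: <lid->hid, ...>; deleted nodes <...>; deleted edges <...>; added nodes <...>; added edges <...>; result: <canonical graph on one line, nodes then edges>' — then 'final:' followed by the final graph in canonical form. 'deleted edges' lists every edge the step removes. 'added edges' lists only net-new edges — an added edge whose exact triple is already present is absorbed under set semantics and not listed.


step 1: rule r1; match: 0->13, 1->4, 2->11; deleted nodes (none); deleted edges (11,13,k); added nodes (none); added edges (none); result: nodes: 3:u, 4:v, 5:z, 6:v, 7:u, 10:z, 11:w, 12:z, 13:v, 16:z edges: (3,6,k); (4,6,h); (7,5,g); (7,6,h); (7,12,h); (7,13,h); (10,6,k); (10,11,h); (10,16,g); (11,7,g); (11,10,k); (12,13,k); (13,10,k); (13,11,h); (13,16,k); (16,4,g); (16,4,h); (16,12,g)
final:
nodes: 3:u, 4:v, 5:z, 6:v, 7:u, 10:z, 11:w, 12:z, 13:v, 16:z
edges: (3,6,k); (4,6,h); (7,5,g); (7,6,h); (7,12,h); (7,13,h); (10,6,k); (10,11,h); (10,16,g); (11,7,g); (11,10,k); (12,13,k); (13,10,k); (13,11,h); (13,16,k); (16,4,g); (16,4,h); (16,12,g)


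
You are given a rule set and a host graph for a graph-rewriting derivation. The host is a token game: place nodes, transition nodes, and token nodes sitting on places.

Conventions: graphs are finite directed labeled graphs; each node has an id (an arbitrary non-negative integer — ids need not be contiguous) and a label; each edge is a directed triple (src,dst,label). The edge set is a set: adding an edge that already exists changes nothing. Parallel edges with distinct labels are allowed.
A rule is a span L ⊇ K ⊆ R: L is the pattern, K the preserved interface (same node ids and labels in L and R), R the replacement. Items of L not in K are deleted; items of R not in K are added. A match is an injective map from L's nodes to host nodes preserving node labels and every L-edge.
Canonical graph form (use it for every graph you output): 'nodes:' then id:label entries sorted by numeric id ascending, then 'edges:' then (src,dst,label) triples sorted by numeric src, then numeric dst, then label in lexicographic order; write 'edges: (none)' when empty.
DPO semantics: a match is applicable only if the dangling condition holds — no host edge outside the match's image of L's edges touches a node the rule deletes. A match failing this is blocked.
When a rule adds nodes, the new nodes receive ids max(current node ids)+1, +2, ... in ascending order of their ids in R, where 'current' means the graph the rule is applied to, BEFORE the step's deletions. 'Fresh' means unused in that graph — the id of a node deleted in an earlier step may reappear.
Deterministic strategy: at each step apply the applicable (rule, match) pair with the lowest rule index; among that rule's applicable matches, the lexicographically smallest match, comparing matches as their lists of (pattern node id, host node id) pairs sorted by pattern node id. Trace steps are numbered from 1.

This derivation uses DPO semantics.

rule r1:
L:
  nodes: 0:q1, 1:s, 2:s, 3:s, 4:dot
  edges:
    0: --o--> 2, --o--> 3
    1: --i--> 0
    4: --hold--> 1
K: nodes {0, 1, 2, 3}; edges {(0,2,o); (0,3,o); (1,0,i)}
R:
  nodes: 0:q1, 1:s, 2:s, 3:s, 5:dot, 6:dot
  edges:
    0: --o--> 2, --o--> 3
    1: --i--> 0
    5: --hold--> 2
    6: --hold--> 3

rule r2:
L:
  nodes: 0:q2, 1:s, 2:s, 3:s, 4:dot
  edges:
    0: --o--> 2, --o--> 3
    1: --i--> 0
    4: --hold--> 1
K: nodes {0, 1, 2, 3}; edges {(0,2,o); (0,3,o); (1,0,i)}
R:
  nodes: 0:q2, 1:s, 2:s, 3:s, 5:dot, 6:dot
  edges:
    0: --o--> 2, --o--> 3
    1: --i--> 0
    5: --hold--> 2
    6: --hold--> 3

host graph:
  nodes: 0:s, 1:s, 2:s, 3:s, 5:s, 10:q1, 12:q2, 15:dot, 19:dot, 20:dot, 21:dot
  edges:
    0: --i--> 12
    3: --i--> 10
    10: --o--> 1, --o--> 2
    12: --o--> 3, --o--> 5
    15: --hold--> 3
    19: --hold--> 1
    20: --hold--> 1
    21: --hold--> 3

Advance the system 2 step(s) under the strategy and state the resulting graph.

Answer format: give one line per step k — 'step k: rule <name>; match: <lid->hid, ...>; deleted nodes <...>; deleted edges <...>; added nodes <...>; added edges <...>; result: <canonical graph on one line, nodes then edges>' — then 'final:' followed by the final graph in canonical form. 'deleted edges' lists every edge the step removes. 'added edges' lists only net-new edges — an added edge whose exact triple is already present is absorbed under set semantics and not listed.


step 1: rule r1; match: 0->10, 1->3, 2->1, 3->2, 4->15; deleted nodes 15; deleted edges (15,3,hold); added nodes 22, 23; added edges (22,1,hold); (23,2,hold); result: nodes: 0:s, 1:s, 2:s, 3:s, 5:s, 10:q1, 12:q2, 19:dot, 20:dot, 21:dot, 22:dot, 23:dot edges: (0,12,i); (3,10,i); (10,1,o); (10,2,o); (12,3,o); (12,5,o); (19,1,hold); (20,1,hold); (21,3,hold); (22,1,hold); (23,2,hold)
step 2: rule r1; match: 0->10, 1->3, 2->1, 3->2, 4->21; deleted nodes 21; deleted edges (21,3,hold); added nodes 24, 25; added edges (24,1,hold); (25,2,hold); result: nodes: 0:s, 1:s, 2:s, 3:s, 5:s, 10:q1, 12:q2, 19:dot, 20:dot, 22:dot, 23:dot, 24:dot, 25:dot edges: (0,12,i); (3,10,i); (10,1,o); (10,2,o); (12,3,o); (12,5,o); (19,1,hold); (20,1,hold); (22,1,hold); (23,2,hold); (24,1,hold); (25,2,hold)
final:
nodes: 0:s, 1:s, 2:s, 3:s, 5:s, 10:q1, 12:q2, 19:dot, 20:dot, 22:dot, 23:dot, 24:dot, 25:dot
edges: (0,12,i); (3,10,i); (10,1,o); (10,2,o); (12,3,o); (12,5,o); (19,1,hold); (20,1,hold); (22,1,hold); (23,2,hold); (24,1,hold); (25,2,hold)


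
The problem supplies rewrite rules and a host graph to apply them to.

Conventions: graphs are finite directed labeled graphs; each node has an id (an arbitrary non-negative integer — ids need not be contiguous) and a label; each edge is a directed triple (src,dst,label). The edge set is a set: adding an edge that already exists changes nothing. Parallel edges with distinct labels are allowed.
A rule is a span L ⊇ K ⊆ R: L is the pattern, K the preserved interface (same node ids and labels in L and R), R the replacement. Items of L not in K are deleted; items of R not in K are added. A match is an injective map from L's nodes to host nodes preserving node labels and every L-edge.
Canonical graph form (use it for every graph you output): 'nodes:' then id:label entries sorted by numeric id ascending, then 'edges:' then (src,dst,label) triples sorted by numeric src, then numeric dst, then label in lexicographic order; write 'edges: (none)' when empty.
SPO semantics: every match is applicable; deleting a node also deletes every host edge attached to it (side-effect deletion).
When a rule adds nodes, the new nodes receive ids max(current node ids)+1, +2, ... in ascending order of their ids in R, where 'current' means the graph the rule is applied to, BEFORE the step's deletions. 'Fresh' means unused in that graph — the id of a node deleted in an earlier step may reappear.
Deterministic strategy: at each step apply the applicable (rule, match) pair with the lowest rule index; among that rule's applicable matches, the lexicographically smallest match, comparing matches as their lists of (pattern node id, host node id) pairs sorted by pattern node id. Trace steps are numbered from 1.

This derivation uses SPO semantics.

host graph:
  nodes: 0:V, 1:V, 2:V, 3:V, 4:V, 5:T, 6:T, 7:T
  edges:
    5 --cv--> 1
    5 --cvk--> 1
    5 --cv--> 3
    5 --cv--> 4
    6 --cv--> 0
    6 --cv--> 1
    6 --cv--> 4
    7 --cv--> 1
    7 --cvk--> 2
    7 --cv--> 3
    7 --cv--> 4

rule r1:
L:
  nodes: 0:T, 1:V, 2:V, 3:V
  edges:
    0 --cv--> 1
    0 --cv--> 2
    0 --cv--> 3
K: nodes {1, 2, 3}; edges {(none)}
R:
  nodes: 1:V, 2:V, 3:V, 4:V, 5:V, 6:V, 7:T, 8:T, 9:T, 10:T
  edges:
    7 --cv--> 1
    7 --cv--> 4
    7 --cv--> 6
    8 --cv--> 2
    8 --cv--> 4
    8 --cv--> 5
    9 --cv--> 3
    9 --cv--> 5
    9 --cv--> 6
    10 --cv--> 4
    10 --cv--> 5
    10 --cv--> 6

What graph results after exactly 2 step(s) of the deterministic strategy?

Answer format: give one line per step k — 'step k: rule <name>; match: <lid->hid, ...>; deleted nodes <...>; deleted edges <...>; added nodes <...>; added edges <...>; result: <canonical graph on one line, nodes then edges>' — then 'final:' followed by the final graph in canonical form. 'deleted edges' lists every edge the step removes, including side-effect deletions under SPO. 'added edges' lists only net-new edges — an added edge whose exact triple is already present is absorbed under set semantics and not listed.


step 1: rule r1; match: 0->5, 1->1, 2->3, 3->4; deleted nodes 5; deleted edges (5,1,cv); (5,1,cvk); (5,3,cv); (5,4,cv); added nodes 8, 9, 10, 11, 12, 13, 14; added edges (11,1,cv); (11,8,cv); (11,10,cv); (12,3,cv); (12,8,cv); (12,9,cv); (13,4,cv); (13,9,cv); (13,10,cv); (14,8,cv); (14,9,cv); (14,10,cv); result: nodes: 0:V, 1:V, 2:V, 3:V, 4:V, 6:T, 7:T, 8:V, 9:V, 10:V, 11:T, 12:T, 13:T, 14:T edges: (6,0,cv); (6,1,cv); (6,4,cv); (7,1,cv); (7,2,cvk); (7,3,cv); (7,4,cv); (11,1,cv); (11,8,cv); (11,10,cv); (12,3,cv); (12,8,cv); (12,9,cv); (13,4,cv); (13,9,cv); (13,10,cv); (14,8,cv); (14,9,cv); (14,10,cv)
step 2: rule r1; match: 0->6, 1->0, 2->1, 3->4; deleted nodes 6; deleted edges (6,0,cv); (6,1,cv); (6,4,cv); added nodes 15, 16, 17, 18, 19, 20, 21; added edges (18,0,cv); (18,15,cv); (18,17,cv); (19,1,cv); (19,15,cv); (19,16,cv); (20,4,cv); (20,16,cv); (20,17,cv); (21,15,cv); (21,16,cv); (21,17,cv); result: nodes: 0:V, 1:V, 2:V, 3:V, 4:V, 7:T, 8:V, 9:V, 10:V, 11:T, 12:T, 13:T, 14:T, 15:V, 16:V, 17:V, 18:T, 19:T, 20:T, 21:T edges: (7,1,cv); (7,2,cvk); (7,3,cv); (7,4,cv); (11,1,cv); (11,8,cv); (11,10,cv); (12,3,cv); (12,8,cv); (12,9,cv); (13,4,cv); (13,9,cv); (13,10,cv); (14,8,cv); (14,9,cv); (14,10,cv); (18,0,cv); (18,15,cv); (18,17,cv); (19,1,cv); (19,15,cv); (19,16,cv); (20,4,cv); (20,16,cv); (20,17,cv); (21,15,cv); (21,16,cv); (21,17,cv)
final:
nodes: 0:V, 1:V, 2:V, 3:V, 4:V, 7:T, 8:V, 9:V, 10:V, 11:T, 12:T, 13:T, 14:T, 15:V, 16:V, 17:V, 18:T, 19:T, 20:T, 21:T
edges: (7,1,cv); (7,2,cvk); (7,3,cv); (7,4,cv); (11,1,cv); (11,8,cv); (11,10,cv); (12,3,cv); (12,8,cv); (12,9,cv); (13,4,cv); (13,9,cv); (13,10,cv); (14,8,cv); (14,9,cv); (14,10,cv); (18,0,cv); (18,15,cv); (18,17,cv); (19,1,cv); (19,15,cv); (19,16,cv); (20,4,cv); (20,16,cv); (20,17,cv); (21,15,cv); (21,16,cv); (21,17,cv)


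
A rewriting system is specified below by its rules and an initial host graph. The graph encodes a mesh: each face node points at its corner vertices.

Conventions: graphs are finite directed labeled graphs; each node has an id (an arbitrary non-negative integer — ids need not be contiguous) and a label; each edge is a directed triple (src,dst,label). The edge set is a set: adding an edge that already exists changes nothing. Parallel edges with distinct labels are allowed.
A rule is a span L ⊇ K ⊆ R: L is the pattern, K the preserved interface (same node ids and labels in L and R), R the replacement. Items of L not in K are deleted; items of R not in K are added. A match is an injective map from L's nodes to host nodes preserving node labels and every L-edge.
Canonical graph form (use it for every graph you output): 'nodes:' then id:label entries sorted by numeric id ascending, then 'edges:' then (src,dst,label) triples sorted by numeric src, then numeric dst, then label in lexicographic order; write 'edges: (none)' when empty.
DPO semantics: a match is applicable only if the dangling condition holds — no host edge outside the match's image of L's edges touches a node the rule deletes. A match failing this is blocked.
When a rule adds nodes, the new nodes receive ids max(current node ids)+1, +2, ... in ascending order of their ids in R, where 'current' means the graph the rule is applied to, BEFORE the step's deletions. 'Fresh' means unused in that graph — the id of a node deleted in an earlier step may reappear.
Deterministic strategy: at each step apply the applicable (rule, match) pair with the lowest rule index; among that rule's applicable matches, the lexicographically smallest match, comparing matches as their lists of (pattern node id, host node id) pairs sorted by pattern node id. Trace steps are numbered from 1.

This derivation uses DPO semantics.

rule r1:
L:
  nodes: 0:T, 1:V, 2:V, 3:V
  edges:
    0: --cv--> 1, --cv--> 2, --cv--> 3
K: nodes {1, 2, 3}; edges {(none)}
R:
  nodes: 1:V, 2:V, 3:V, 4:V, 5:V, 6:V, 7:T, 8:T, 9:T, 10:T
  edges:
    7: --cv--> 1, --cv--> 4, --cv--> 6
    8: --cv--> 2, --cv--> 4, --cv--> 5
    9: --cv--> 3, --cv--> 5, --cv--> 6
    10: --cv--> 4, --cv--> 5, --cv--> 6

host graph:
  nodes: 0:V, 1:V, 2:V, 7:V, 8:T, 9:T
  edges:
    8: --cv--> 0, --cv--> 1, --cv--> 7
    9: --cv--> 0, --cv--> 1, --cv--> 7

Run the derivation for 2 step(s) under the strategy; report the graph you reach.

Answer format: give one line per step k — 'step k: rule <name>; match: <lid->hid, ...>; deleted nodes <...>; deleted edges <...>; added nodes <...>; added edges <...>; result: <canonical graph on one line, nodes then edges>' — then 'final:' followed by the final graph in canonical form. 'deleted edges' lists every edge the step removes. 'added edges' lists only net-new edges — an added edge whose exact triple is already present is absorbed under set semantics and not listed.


step 1: rule r1; match: 0->8, 1->0, 2->1, 3->7; deleted nodes 8; deleted edges (8,0,cv); (8,1,cv); (8,7,cv); added nodes 10, 11, 12, 13, 14, 15, 16; added edges (13,0,cv); (13,10,cv); (13,12,cv); (14,1,cv); (14,10,cv); (14,11,cv); (15,7,cv); (15,11,cv); (15,12,cv); (16,10,cv); (16,11,cv); (16,12,cv); result: nodes: 0:V, 1:V, 2:V, 7:V, 9:T, 10:V, 11:V, 12:V, 13:T, 14:T, 15:T, 16:T edges: (9,0,cv); (9,1,cv); (9,7,cv); (13,0,cv); (13,10,cv); (13,12,cv); (14,1,cv); (14,10,cv); (14,11,cv); (15,7,cv); (15,11,cv); (15,12,cv); (16,10,cv); (16,11,cv); (16,12,cv)
step 2: rule r1; match: 0->9, 1->0, 2->1, 3->7; deleted nodes 9; deleted edges (9,0,cv); (9,1,cv); (9,7,cv); added nodes 17, 18, 19, 20, 21, 22, 23; added edges (20,0,cv); (20,17,cv); (20,19,cv); (21,1,cv); (21,17,cv); (21,18,cv); (22,7,cv); (22,18,cv); (22,19,cv); (23,17,cv); (23,18,cv); (23,19,cv); result: nodes: 0:V, 1:V, 2:V, 7:V, 10:V, 11:V, 12:V, 13:T, 14:T, 15:T, 16:T, 17:V, 18:V, 19:V, 20:T, 21:T, 22:T, 23:T edges: (13,0,cv); (13,10,cv); (13,12,cv); (14,1,cv); (14,10,cv); (14,11,cv); (15,7,cv); (15,11,cv); (15,12,cv); (16,10,cv); (16,11,cv); (16,12,cv); (20,0,cv); (20,17,cv); (20,19,cv); (21,1,cv); (21,17,cv); (21,18,cv); (22,7,cv); (22,18,cv); (22,19,cv); (23,17,cv); (23,18,cv); (23,19,cv)
final:
nodes: 0:V, 1:V, 2:V, 7:V, 10:V, 11:V, 12:V, 13:T, 14:T, 15:T, 16:T, 17:V, 18:V, 19:V, 20:T, 21:T, 22:T, 23:T
edges: (13,0,cv); (13,10,cv); (13,12,cv); (14,1,cv); (14,10,cv); (14,11,cv); (15,7,cv); (15,11,cv); (15,12,cv); (16,10,cv); (16,11,cv); (16,12,cv); (20,0,cv); (20,17,cv); (20,19,cv); (21,1,cv); (21,17,cv); (21,18,cv); (22,7,cv); (22,18,cv); (22,19,cv); (23,17,cv); (23,18,cv); (23,19,cv)
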